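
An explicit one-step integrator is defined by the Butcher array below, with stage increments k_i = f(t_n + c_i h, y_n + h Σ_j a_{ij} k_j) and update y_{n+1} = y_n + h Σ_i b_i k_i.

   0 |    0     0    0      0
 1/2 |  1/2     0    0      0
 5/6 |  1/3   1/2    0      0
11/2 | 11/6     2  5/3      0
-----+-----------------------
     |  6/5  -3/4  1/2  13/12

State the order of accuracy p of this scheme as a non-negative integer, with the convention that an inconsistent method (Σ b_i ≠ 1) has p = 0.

b = (6/5, -3/4, 1/2, 13/12)
c = (0, 1/2, 5/6, 11/2)
Ac = (0, 0, 1/4, 43/18)
Σ b_i: 6/5·1 + (-3/4)·1 + 1/2·1 + 13/12·1 = 61/30 ≠ 1 ⇒ order 0.

0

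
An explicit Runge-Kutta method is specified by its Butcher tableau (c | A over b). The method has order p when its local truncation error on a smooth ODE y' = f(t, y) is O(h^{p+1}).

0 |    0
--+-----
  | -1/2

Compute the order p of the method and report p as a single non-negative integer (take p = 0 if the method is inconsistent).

b = (-1/2)
c = (0)
Σ b_i: (-1/2)·1 = -1/2 ≠ 1 ⇒ order 0.

0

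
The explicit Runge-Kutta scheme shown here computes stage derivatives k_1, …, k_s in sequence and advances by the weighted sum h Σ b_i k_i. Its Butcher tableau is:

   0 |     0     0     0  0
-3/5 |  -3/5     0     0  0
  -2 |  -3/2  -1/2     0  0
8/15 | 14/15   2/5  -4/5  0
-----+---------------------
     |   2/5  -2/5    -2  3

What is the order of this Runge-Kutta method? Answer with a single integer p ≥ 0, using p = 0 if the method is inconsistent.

b = (2/5, -2/5, -2, 3)
c = (0, -3/5, -2, 8/15)
Ac = (0, 0, 3/10, 34/25)
Σ b_i: 2/5·1 + (-2/5)·1 + (-2)·1 + 3·1 = 1 ✓
b·c: (-2/5)·(-3/5) + (-2)·(-2) + 3·8/15 = 146/25 ≠ 1/2 ⇒ order 1.

1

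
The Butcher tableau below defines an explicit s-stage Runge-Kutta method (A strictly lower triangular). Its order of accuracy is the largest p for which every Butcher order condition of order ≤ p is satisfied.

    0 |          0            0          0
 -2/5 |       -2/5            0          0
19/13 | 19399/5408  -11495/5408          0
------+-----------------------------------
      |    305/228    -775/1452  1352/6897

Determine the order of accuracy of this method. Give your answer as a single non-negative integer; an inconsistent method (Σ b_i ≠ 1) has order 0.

b = (305/228, -775/1452, 1352/6897)
c = (0, -2/5, 19/13)
Ac = (0, 0, 2299/2704)
Σ b_i: 305/228·1 + (-775/1452)·1 + 1352/6897·1 = 1 ✓
b·c: (-775/1452)·(-2/5) + 1352/6897·19/13 = 1/2 ✓
b·c²: (-775/1452)·4/25 + 1352/6897·361/169 = 1/3 ✓
b·Ac: 1352/6897·2299/2704 = 1/6 ✓; 3 stages ⇒ order 3.

3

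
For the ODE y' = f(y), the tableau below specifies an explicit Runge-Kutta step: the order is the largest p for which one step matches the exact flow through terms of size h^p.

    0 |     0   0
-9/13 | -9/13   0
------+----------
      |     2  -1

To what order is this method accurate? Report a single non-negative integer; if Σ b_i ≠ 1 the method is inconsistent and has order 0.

1

b = (2, -1)
c = (0, -9/13)
Σ b_i: 2·1 + (-1)·1 = 1 ✓
b·c: (-1)·(-9/13) = 9/13 ≠ 1/2 ⇒ order 1.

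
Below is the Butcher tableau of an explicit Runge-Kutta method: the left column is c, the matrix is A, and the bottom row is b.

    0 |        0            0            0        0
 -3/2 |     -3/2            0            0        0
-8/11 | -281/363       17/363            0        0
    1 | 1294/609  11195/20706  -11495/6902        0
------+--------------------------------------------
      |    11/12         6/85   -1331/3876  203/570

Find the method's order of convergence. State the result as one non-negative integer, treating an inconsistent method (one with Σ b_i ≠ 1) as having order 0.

b = (11/12, 6/85, -1331/3876, 203/570)
c = (0, -3/2, -8/11, 1)
Ac = (0, 0, -17/242, 325/812)
Σ b_i: 11/12·1 + 6/85·1 + (-1331/3876)·1 + 203/570·1 = 1 ✓
b·c: 6/85·(-3/2) + (-1331/3876)·(-8/11) + 203/570·1 = 1/2 ✓
b·c²: 6/85·9/4 + (-1331/3876)·64/121 + 203/570·1 = 1/3 ✓
b·Ac: (-1331/3876)·(-17/242) + 203/570·325/812 = 1/6 ✓
b·c³: 6/85·(-27/8) + (-1331/3876)·(-512/1331) + 203/570·1 = 1/4 ✓
b·(c∘Ac): (-1331/3876)·68/1331 + 203/570·325/812 = 1/8 ✓
b·Ac²: (-1331/3876)·51/484 + 203/570·545/1624 = 1/12 ✓
b·A²c: 203/570·95/812 = 1/24 ✓; 4 stages ⇒ order 4.

4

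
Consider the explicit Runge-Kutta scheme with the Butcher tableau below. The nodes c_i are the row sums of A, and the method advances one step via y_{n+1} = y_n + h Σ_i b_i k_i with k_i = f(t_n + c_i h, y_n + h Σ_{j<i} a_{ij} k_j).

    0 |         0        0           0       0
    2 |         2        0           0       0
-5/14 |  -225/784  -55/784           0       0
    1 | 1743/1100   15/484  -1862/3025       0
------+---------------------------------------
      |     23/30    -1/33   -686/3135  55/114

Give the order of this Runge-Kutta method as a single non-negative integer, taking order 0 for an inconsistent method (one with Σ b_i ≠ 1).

4

b = (23/30, -1/33, -686/3135, 55/114)
c = (0, 2, -5/14, 1)
Ac = (0, 0, -55/392, 31/110)
Σ b_i: 23/30·1 + (-1/33)·1 + (-686/3135)·1 + 55/114·1 = 1 ✓
b·c: (-1/33)·2 + (-686/3135)·(-5/14) + 55/114·1 = 1/2 ✓
b·c²: (-1/33)·4 + (-686/3135)·25/196 + 55/114·1 = 1/3 ✓
b·Ac: (-686/3135)·(-55/392) + 55/114·31/110 = 1/6 ✓
b·c³: (-1/33)·8 + (-686/3135)·(-125/2744) + 55/114·1 = 1/4 ✓
b·(c∘Ac): (-686/3135)·275/5488 + 55/114·31/110 = 1/8 ✓
b·Ac²: (-686/3135)·(-55/196) + 55/114·1/22 = 1/12 ✓
b·A²c: 55/114·19/220 = 1/24 ✓; 4 stages ⇒ order 4.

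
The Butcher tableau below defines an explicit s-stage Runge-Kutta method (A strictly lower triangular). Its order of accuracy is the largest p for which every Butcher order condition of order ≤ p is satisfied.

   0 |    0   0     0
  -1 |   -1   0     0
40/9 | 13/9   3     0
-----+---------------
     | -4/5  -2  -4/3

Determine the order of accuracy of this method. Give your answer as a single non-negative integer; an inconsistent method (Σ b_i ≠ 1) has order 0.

0

b = (-4/5, -2, -4/3)
c = (0, -1, 40/9)
Ac = (0, 0, -3)
Σ b_i: (-4/5)·1 + (-2)·1 + (-4/3)·1 = -62/15 ≠ 1 ⇒ order 0.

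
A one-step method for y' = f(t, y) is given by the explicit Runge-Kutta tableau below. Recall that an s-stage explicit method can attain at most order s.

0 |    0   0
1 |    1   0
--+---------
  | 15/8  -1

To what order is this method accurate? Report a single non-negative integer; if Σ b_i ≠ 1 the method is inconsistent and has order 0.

b = (15/8, -1)
c = (0, 1)
Σ b_i: 15/8·1 + (-1)·1 = 7/8 ≠ 1 ⇒ order 0.

0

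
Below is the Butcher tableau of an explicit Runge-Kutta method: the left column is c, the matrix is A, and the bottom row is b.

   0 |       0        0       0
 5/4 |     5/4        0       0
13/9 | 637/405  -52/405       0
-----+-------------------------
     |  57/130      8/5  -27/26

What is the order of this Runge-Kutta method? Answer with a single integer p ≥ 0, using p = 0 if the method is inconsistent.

b = (57/130, 8/5, -27/26)
c = (0, 5/4, 13/9)
Ac = (0, 0, -13/81)
Σ b_i: 57/130·1 + 8/5·1 + (-27/26)·1 = 1 ✓
b·c: 8/5·5/4 + (-27/26)·13/9 = 1/2 ✓
b·c²: 8/5·25/16 + (-27/26)·169/81 = 1/3 ✓
b·Ac: (-27/26)·(-13/81) = 1/6 ✓; 3 stages ⇒ order 3.

3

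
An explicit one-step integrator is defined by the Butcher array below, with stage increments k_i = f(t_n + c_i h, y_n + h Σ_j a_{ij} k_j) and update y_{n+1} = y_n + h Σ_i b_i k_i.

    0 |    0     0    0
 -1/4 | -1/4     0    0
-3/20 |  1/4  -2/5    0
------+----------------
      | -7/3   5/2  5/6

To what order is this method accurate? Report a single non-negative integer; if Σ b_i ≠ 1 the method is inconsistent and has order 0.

1

b = (-7/3, 5/2, 5/6)
c = (0, -1/4, -3/20)
Ac = (0, 0, 1/10)
Σ b_i: (-7/3)·1 + 5/2·1 + 5/6·1 = 1 ✓
b·c: 5/2·(-1/4) + 5/6·(-3/20) = -3/4 ≠ 1/2 ⇒ order 1.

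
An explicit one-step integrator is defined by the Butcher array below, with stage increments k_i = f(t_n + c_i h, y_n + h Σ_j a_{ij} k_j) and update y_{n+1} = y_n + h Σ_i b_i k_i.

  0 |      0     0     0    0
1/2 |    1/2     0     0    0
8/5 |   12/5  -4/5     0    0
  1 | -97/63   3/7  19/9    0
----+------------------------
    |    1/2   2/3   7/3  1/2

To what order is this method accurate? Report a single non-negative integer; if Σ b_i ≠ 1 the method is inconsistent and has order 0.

0

b = (1/2, 2/3, 7/3, 1/2)
c = (0, 1/2, 8/5, 1)
Ac = (0, 0, -2/5, 2263/630)
Σ b_i: 1/2·1 + 2/3·1 + 7/3·1 + 1/2·1 = 4 ≠ 1 ⇒ order 0.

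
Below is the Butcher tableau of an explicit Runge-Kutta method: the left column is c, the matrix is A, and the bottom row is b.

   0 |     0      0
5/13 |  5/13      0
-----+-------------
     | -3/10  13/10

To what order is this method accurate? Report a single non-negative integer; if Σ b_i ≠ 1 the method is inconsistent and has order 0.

b = (-3/10, 13/10)
c = (0, 5/13)
Σ b_i: (-3/10)·1 + 13/10·1 = 1 ✓
b·c: 13/10·5/13 = 1/2 ✓; 2 stages ⇒ order 2.

2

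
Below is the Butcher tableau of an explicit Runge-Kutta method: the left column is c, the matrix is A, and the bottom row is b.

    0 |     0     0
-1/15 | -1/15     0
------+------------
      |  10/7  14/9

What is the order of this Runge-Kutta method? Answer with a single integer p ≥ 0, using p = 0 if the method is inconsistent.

b = (10/7, 14/9)
c = (0, -1/15)
Σ b_i: 10/7·1 + 14/9·1 = 188/63 ≠ 1 ⇒ order 0.

0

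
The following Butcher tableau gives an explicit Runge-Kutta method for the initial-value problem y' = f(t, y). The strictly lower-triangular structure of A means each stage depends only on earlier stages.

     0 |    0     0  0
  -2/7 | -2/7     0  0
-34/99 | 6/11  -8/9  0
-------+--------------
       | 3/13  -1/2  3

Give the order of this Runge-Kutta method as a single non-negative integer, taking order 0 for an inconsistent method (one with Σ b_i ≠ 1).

0

b = (3/13, -1/2, 3)
c = (0, -2/7, -34/99)
Ac = (0, 0, 16/63)
Σ b_i: 3/13·1 + (-1/2)·1 + 3·1 = 71/26 ≠ 1 ⇒ order 0.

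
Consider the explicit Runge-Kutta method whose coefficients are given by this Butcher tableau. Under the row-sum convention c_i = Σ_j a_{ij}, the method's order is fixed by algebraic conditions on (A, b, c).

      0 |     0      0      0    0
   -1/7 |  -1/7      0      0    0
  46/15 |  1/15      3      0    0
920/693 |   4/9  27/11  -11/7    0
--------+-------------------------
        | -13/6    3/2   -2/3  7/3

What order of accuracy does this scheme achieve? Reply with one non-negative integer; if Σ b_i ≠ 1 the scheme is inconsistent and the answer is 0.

1

b = (-13/6, 3/2, -2/3, 7/3)
c = (0, -1/7, 46/15, 920/693)
Ac = (0, 0, -3/7, -853/165)
Σ b_i: (-13/6)·1 + 3/2·1 + (-2/3)·1 + 7/3·1 = 1 ✓
b·c: 3/2·(-1/7) + (-2/3)·46/15 + 7/3·920/693 = 17441/20790 ≠ 1/2 ⇒ order 1.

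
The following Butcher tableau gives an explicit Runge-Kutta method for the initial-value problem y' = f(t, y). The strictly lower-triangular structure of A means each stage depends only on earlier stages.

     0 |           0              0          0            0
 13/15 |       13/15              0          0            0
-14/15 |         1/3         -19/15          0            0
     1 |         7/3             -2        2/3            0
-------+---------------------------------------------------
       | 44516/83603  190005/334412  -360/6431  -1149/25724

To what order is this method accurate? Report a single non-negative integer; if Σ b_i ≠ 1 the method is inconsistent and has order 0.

3

b = (44516/83603, 190005/334412, -360/6431, -1149/25724)
c = (0, 13/15, -14/15, 1)
Ac = (0, 0, -247/225, -106/45)
Σ b_i: 44516/83603·1 + 190005/334412·1 + (-360/6431)·1 + (-1149/25724)·1 = 1 ✓
b·c: 190005/334412·13/15 + (-360/6431)·(-14/15) + (-1149/25724)·1 = 1/2 ✓
b·c²: 190005/334412·169/225 + (-360/6431)·196/225 + (-1149/25724)·1 = 1/3 ✓
b·Ac: (-360/6431)·(-247/225) + (-1149/25724)·(-106/45) = 1/6 ✓
b·c³: 190005/334412·2197/3375 + (-360/6431)·(-2744/3375) + (-1149/25724)·1 = 1072811/2893950 ≠ 1/4 ⇒ order 3.
b·(c∘Ac): (-360/6431)·3458/3375 + (-1149/25724)·(-106/45) = 15389/321550 ≠ 1/8
b·Ac²: (-360/6431)·(-3211/3375) + (-1149/25724)·(-622/675) = 273241/2893950 ≠ 1/12
b·A²c: (-1149/25724)·(-494/675) = 94601/2893950 ≠ 1/24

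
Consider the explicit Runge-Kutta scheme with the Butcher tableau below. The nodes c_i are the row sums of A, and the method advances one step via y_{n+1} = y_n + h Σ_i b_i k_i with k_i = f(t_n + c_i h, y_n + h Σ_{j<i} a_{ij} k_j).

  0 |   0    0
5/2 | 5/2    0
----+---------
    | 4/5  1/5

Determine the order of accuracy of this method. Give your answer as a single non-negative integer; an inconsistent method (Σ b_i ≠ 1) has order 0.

b = (4/5, 1/5)
c = (0, 5/2)
Σ b_i: 4/5·1 + 1/5·1 = 1 ✓
b·c: 1/5·5/2 = 1/2 ✓; 2 stages ⇒ order 2.

2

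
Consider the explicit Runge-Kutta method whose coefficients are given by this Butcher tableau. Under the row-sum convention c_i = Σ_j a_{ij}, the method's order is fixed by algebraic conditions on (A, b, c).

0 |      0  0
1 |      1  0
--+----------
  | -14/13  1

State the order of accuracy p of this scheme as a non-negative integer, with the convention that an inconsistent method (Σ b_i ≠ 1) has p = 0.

b = (-14/13, 1)
c = (0, 1)
Σ b_i: (-14/13)·1 + 1·1 = -1/13 ≠ 1 ⇒ order 0.

0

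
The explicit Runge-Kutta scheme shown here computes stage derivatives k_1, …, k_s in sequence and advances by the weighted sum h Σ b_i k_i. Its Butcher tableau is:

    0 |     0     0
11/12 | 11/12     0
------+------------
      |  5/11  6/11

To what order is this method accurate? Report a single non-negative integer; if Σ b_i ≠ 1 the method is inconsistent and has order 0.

b = (5/11, 6/11)
c = (0, 11/12)
Σ b_i: 5/11·1 + 6/11·1 = 1 ✓
b·c: 6/11·11/12 = 1/2 ✓; 2 stages ⇒ order 2.

2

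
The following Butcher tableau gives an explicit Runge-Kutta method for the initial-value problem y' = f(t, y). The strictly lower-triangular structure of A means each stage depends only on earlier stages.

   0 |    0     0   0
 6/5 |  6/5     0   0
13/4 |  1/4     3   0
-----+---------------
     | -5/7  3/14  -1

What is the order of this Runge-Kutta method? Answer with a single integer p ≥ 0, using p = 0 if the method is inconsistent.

0

b = (-5/7, 3/14, -1)
c = (0, 6/5, 13/4)
Ac = (0, 0, 18/5)
Σ b_i: (-5/7)·1 + 3/14·1 + (-1)·1 = -3/2 ≠ 1 ⇒ order 0.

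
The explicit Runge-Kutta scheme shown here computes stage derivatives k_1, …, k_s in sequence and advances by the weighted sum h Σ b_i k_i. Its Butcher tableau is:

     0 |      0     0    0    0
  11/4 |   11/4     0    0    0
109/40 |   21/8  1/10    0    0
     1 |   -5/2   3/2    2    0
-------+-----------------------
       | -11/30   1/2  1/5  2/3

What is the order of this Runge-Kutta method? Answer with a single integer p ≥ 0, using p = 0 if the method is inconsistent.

b = (-11/30, 1/2, 1/5, 2/3)
c = (0, 11/4, 109/40, 1)
Ac = (0, 0, 11/40, 383/40)
Σ b_i: (-11/30)·1 + 1/2·1 + 1/5·1 + 2/3·1 = 1 ✓
b·c: 1/2·11/4 + 1/5·109/40 + 2/3·1 = 194/75 ≠ 1/2 ⇒ order 1.

1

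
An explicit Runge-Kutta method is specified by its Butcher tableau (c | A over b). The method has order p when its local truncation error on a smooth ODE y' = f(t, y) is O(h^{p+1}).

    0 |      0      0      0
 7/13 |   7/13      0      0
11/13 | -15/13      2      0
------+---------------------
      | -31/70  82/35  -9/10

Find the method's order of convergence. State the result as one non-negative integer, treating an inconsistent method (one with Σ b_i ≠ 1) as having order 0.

b = (-31/70, 82/35, -9/10)
c = (0, 7/13, 11/13)
Ac = (0, 0, 14/13)
Σ b_i: (-31/70)·1 + 82/35·1 + (-9/10)·1 = 1 ✓
b·c: 82/35·7/13 + (-9/10)·11/13 = 1/2 ✓
b·c²: 82/35·49/169 + (-9/10)·121/169 = 59/1690 ≠ 1/3 ⇒ order 2.
b·Ac: (-9/10)·14/13 = -63/65 ≠ 1/6

2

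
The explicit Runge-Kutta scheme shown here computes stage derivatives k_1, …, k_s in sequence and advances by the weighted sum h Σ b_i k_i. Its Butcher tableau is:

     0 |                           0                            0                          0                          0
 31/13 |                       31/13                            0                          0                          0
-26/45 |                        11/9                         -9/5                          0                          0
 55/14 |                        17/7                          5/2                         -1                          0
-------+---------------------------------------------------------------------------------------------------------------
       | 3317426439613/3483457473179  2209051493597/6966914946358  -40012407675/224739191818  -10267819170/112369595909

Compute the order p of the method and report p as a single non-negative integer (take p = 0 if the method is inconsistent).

b = (3317426439613/3483457473179, 2209051493597/6966914946358, -40012407675/224739191818, -10267819170/112369595909)
c = (0, 31/13, -26/45, 55/14)
Ac = (0, 0, -279/65, 7651/1170)
Σ b_i: 3317426439613/3483457473179·1 + 2209051493597/6966914946358·1 + (-40012407675/224739191818)·1 + (-10267819170/112369595909)·1 = 1 ✓
b·c: 2209051493597/6966914946358·31/13 + (-40012407675/224739191818)·(-26/45) + (-10267819170/112369595909)·55/14 = 1/2 ✓
b·c²: 2209051493597/6966914946358·961/169 + (-40012407675/224739191818)·676/2025 + (-10267819170/112369595909)·3025/196 = 1/3 ✓
b·Ac: (-40012407675/224739191818)·(-279/65) + (-10267819170/112369595909)·7651/1170 = 1/6 ✓
b·c³: 2209051493597/6966914946358·29791/2197 + (-40012407675/224739191818)·(-17576/91125) + (-10267819170/112369595909)·166375/2744 = -6661756024527043/5521841942968260 ≠ 1/4 ⇒ order 3.
b·(c∘Ac): (-40012407675/224739191818)·62/25 + (-10267819170/112369595909)·12023/468 = -24444998383811/8764828480902 ≠ 1/8
b·Ac²: (-40012407675/224739191818)·(-8649/845) + (-10267819170/112369595909)·9501637/684450 = 218441905781303/394417281640590 ≠ 1/12
b·A²c: (-10267819170/112369595909)·279/65 = -572944309686/1460804746817 ≠ 1/24

3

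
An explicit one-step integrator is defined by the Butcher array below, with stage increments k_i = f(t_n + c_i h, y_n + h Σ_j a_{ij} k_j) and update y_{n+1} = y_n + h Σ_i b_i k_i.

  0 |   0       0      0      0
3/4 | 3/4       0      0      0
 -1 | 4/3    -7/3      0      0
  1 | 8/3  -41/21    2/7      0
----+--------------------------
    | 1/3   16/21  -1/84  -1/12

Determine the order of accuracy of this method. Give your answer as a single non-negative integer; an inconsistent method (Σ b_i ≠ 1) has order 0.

b = (1/3, 16/21, -1/84, -1/12)
c = (0, 3/4, -1, 1)
Ac = (0, 0, -7/4, -7/4)
Σ b_i: 1/3·1 + 16/21·1 + (-1/84)·1 + (-1/12)·1 = 1 ✓
b·c: 16/21·3/4 + (-1/84)·(-1) + (-1/12)·1 = 1/2 ✓
b·c²: 16/21·9/16 + (-1/84)·1 + (-1/12)·1 = 1/3 ✓
b·Ac: (-1/84)·(-7/4) + (-1/12)·(-7/4) = 1/6 ✓
b·c³: 16/21·27/64 + (-1/84)·(-1) + (-1/12)·1 = 1/4 ✓
b·(c∘Ac): (-1/84)·7/4 + (-1/12)·(-7/4) = 1/8 ✓
b·Ac²: (-1/84)·(-21/16) + (-1/12)·(-13/16) = 1/12 ✓
b·A²c: (-1/12)·(-1/2) = 1/24 ✓; 4 stages ⇒ order 4.

4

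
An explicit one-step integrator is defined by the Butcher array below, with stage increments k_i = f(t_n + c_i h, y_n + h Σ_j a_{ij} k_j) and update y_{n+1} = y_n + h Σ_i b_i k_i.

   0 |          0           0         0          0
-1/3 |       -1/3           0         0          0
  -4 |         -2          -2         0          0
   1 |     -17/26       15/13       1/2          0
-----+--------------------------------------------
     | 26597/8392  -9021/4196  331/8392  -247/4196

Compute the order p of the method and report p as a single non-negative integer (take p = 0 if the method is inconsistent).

3

b = (26597/8392, -9021/4196, 331/8392, -247/4196)
c = (0, -1/3, -4, 1)
Ac = (0, 0, 2/3, -31/13)
Σ b_i: 26597/8392·1 + (-9021/4196)·1 + 331/8392·1 + (-247/4196)·1 = 1 ✓
b·c: (-9021/4196)·(-1/3) + 331/8392·(-4) + (-247/4196)·1 = 1/2 ✓
b·c²: (-9021/4196)·1/9 + 331/8392·16 + (-247/4196)·1 = 1/3 ✓
b·Ac: 331/8392·2/3 + (-247/4196)·(-31/13) = 1/6 ✓
b·c³: (-9021/4196)·(-1/27) + 331/8392·(-64) + (-247/4196)·1 = -23636/9441 ≠ 1/4 ⇒ order 3.
b·(c∘Ac): 331/8392·(-8/3) + (-247/4196)·(-31/13) = 443/12588 ≠ 1/8
b·Ac²: 331/8392·(-2/9) + (-247/4196)·317/39 = -4600/9441 ≠ 1/12
b·A²c: (-247/4196)·1/3 = -247/12588 ≠ 1/24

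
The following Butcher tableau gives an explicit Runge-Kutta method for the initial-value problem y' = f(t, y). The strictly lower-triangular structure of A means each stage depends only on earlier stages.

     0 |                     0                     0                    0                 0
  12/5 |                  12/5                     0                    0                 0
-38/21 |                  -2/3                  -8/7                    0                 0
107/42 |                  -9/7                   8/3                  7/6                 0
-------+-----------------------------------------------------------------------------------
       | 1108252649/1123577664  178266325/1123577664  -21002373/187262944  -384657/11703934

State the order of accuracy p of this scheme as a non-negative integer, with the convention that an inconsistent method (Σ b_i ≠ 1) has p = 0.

b = (1108252649/1123577664, 178266325/1123577664, -21002373/187262944, -384657/11703934)
c = (0, 12/5, -38/21, 107/42)
Ac = (0, 0, -96/35, 193/45)
Σ b_i: 1108252649/1123577664·1 + 178266325/1123577664·1 + (-21002373/187262944)·1 + (-384657/11703934)·1 = 1 ✓
b·c: 178266325/1123577664·12/5 + (-21002373/187262944)·(-38/21) + (-384657/11703934)·107/42 = 1/2 ✓
b·c²: 178266325/1123577664·144/25 + (-21002373/187262944)·1444/441 + (-384657/11703934)·11449/1764 = 1/3 ✓
b·Ac: (-21002373/187262944)·(-96/35) + (-384657/11703934)·193/45 = 1/6 ✓
b·c³: 178266325/1123577664·1728/125 + (-21002373/187262944)·(-54872/9261) + (-384657/11703934)·1225043/74088 = 477824926297/206457395760 ≠ 1/4 ⇒ order 3.
b·(c∘Ac): (-21002373/187262944)·1216/245 + (-384657/11703934)·20651/1890 = -6752314321/7373478420 ≠ 1/8
b·Ac²: (-21002373/187262944)·(-1152/175) + (-384657/11703934)·90626/4725 = 28422323/263338515 ≠ 1/12
b·A²c: (-384657/11703934)·(-16/5) = 3077256/29259835 ≠ 1/24

3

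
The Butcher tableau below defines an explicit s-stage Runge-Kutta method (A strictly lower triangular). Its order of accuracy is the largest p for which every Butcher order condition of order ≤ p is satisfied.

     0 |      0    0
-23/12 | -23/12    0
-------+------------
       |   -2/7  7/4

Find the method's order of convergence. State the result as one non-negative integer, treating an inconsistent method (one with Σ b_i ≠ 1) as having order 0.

b = (-2/7, 7/4)
c = (0, -23/12)
Σ b_i: (-2/7)·1 + 7/4·1 = 41/28 ≠ 1 ⇒ order 0.

0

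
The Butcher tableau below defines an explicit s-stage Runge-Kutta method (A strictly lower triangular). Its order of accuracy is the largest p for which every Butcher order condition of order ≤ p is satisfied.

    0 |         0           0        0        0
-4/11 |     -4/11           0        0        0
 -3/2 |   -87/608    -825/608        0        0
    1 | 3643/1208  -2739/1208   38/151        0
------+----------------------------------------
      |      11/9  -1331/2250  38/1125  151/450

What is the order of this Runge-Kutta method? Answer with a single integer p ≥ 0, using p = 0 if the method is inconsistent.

b = (11/9, -1331/2250, 38/1125, 151/450)
c = (0, -4/11, -3/2, 1)
Ac = (0, 0, 75/152, 135/302)
Σ b_i: 11/9·1 + (-1331/2250)·1 + 38/1125·1 + 151/450·1 = 1 ✓
b·c: (-1331/2250)·(-4/11) + 38/1125·(-3/2) + 151/450·1 = 1/2 ✓
b·c²: (-1331/2250)·16/121 + 38/1125·9/4 + 151/450·1 = 1/3 ✓
b·Ac: 38/1125·75/152 + 151/450·135/302 = 1/6 ✓
b·c³: (-1331/2250)·(-64/1331) + 38/1125·(-27/8) + 151/450·1 = 1/4 ✓
b·(c∘Ac): 38/1125·(-225/304) + 151/450·135/302 = 1/8 ✓
b·Ac²: 38/1125·(-75/418) + 151/450·885/3322 = 1/12 ✓
b·A²c: 151/450·75/604 = 1/24 ✓; 4 stages ⇒ order 4.

4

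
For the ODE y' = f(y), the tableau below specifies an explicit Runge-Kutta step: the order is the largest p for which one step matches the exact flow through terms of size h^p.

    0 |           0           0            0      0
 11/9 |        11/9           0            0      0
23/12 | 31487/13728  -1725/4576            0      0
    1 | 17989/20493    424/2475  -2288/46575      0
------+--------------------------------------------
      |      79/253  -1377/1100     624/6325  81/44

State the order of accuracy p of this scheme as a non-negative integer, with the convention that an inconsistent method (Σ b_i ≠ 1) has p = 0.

b = (79/253, -1377/1100, 624/6325, 81/44)
c = (0, 11/9, 23/12, 1)
Ac = (0, 0, -575/1248, 28/243)
Σ b_i: 79/253·1 + (-1377/1100)·1 + 624/6325·1 + 81/44·1 = 1 ✓
b·c: (-1377/1100)·11/9 + 624/6325·23/12 + 81/44·1 = 1/2 ✓
b·c²: (-1377/1100)·121/81 + 624/6325·529/144 + 81/44·1 = 1/3 ✓
b·Ac: 624/6325·(-575/1248) + 81/44·28/243 = 1/6 ✓
b·c³: (-1377/1100)·1331/729 + 624/6325·12167/1728 + 81/44·1 = 1/4 ✓
b·(c∘Ac): 624/6325·(-13225/14976) + 81/44·28/243 = 1/8 ✓
b·Ac²: 624/6325·(-6325/11232) + 81/44·55/729 = 1/12 ✓
b·A²c: 81/44·11/486 = 1/24 ✓; 4 stages ⇒ order 4.

4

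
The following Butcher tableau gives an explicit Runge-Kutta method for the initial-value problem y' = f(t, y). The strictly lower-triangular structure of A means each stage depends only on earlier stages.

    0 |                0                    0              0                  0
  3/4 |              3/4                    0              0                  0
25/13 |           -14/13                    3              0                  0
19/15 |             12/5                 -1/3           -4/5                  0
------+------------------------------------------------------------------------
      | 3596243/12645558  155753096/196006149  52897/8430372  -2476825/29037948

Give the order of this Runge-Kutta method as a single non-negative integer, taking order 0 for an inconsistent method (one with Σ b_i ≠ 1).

3

b = (3596243/12645558, 155753096/196006149, 52897/8430372, -2476825/29037948)
c = (0, 3/4, 25/13, 19/15)
Ac = (0, 0, 9/4, -93/52)
Σ b_i: 3596243/12645558·1 + 155753096/196006149·1 + 52897/8430372·1 + (-2476825/29037948)·1 = 1 ✓
b·c: 155753096/196006149·3/4 + 52897/8430372·25/13 + (-2476825/29037948)·19/15 = 1/2 ✓
b·c²: 155753096/196006149·9/16 + 52897/8430372·625/169 + (-2476825/29037948)·361/225 = 1/3 ✓
b·Ac: 52897/8430372·9/4 + (-2476825/29037948)·(-93/52) = 1/6 ✓
b·c³: 155753096/196006149·27/64 + 52897/8430372·15625/2197 + (-2476825/29037948)·6859/3375 = 678984913/3287845080 ≠ 1/4 ⇒ order 3.
b·(c∘Ac): 52897/8430372·225/52 + (-2476825/29037948)·(-589/260) = 34405/156118 ≠ 1/8
b·Ac²: 52897/8430372·27/16 + (-2476825/29037948)·(-8507/2704) = 210593581/754986648 ≠ 1/12
b·A²c: (-2476825/29037948)·(-9/5) = 1486095/9679316 ≠ 1/24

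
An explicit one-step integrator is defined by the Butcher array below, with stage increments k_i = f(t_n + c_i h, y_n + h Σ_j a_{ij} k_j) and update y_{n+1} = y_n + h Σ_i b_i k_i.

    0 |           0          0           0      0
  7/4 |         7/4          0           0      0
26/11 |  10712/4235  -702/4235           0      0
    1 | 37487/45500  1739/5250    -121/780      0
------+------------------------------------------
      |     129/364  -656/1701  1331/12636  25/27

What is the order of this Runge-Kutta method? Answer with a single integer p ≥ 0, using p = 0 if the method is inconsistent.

4

b = (129/364, -656/1701, 1331/12636, 25/27)
c = (0, 7/4, 26/11, 1)
Ac = (0, 0, -351/1210, 213/1000)
Σ b_i: 129/364·1 + (-656/1701)·1 + 1331/12636·1 + 25/27·1 = 1 ✓
b·c: (-656/1701)·7/4 + 1331/12636·26/11 + 25/27·1 = 1/2 ✓
b·c²: (-656/1701)·49/16 + 1331/12636·676/121 + 25/27·1 = 1/3 ✓
b·Ac: 1331/12636·(-351/1210) + 25/27·213/1000 = 1/6 ✓
b·c³: (-656/1701)·343/64 + 1331/12636·17576/1331 + 25/27·1 = 1/4 ✓
b·(c∘Ac): 1331/12636·(-4563/6655) + 25/27·213/1000 = 1/8 ✓
b·Ac²: 1331/12636·(-2457/4840) + 25/27·591/4000 = 1/12 ✓
b·A²c: 25/27·9/200 = 1/24 ✓; 4 stages ⇒ order 4.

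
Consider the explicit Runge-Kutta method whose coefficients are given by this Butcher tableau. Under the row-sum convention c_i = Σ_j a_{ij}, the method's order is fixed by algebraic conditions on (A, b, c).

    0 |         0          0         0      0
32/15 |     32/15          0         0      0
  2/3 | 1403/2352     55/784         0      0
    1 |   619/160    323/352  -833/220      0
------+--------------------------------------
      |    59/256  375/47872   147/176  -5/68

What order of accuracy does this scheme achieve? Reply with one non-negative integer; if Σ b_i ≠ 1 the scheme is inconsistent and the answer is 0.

b = (59/256, 375/47872, 147/176, -5/68)
c = (0, 32/15, 2/3, 1)
Ac = (0, 0, 22/147, -17/30)
Σ b_i: 59/256·1 + 375/47872·1 + 147/176·1 + (-5/68)·1 = 1 ✓
b·c: 375/47872·32/15 + 147/176·2/3 + (-5/68)·1 = 1/2 ✓
b·c²: 375/47872·1024/225 + 147/176·4/9 + (-5/68)·1 = 1/3 ✓
b·Ac: 147/176·22/147 + (-5/68)·(-17/30) = 1/6 ✓
b·c³: 375/47872·32768/3375 + 147/176·8/27 + (-5/68)·1 = 1/4 ✓
b·(c∘Ac): 147/176·44/441 + (-5/68)·(-17/30) = 1/8 ✓
b·Ac²: 147/176·704/2205 + (-5/68)·187/75 = 1/12 ✓
b·A²c: (-5/68)·(-17/30) = 1/24 ✓; 4 stages ⇒ order 4.

4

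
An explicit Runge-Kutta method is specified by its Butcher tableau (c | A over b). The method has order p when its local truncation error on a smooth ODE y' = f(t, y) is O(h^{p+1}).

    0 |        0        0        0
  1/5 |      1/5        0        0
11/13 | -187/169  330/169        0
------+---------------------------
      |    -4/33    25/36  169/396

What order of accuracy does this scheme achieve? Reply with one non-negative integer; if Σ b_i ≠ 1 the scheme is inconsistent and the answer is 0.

b = (-4/33, 25/36, 169/396)
c = (0, 1/5, 11/13)
Ac = (0, 0, 66/169)
Σ b_i: (-4/33)·1 + 25/36·1 + 169/396·1 = 1 ✓
b·c: 25/36·1/5 + 169/396·11/13 = 1/2 ✓
b·c²: 25/36·1/25 + 169/396·121/169 = 1/3 ✓
b·Ac: 169/396·66/169 = 1/6 ✓; 3 stages ⇒ order 3.

3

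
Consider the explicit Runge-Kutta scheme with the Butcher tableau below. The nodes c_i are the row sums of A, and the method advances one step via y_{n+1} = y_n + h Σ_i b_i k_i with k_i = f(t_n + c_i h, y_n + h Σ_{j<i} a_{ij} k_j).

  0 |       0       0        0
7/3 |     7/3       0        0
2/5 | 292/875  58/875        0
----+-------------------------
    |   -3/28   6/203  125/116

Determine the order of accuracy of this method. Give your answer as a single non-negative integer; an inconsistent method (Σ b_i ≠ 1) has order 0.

3

b = (-3/28, 6/203, 125/116)
c = (0, 7/3, 2/5)
Ac = (0, 0, 58/375)
Σ b_i: (-3/28)·1 + 6/203·1 + 125/116·1 = 1 ✓
b·c: 6/203·7/3 + 125/116·2/5 = 1/2 ✓
b·c²: 6/203·49/9 + 125/116·4/25 = 1/3 ✓
b·Ac: 125/116·58/375 = 1/6 ✓; 3 stages ⇒ order 3.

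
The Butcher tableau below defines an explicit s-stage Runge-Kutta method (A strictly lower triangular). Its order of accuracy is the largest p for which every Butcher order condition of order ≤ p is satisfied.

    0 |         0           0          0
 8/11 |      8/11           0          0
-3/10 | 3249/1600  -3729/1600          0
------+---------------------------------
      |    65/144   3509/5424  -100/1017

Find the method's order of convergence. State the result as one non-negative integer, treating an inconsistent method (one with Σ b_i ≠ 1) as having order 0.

3

b = (65/144, 3509/5424, -100/1017)
c = (0, 8/11, -3/10)
Ac = (0, 0, -339/200)
Σ b_i: 65/144·1 + 3509/5424·1 + (-100/1017)·1 = 1 ✓
b·c: 3509/5424·8/11 + (-100/1017)·(-3/10) = 1/2 ✓
b·c²: 3509/5424·64/121 + (-100/1017)·9/100 = 1/3 ✓
b·Ac: (-100/1017)·(-339/200) = 1/6 ✓; 3 stages ⇒ order 3.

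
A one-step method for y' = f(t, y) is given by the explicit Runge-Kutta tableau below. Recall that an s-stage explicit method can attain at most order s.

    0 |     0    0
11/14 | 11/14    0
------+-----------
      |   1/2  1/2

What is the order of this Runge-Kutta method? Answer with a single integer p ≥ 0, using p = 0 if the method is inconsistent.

b = (1/2, 1/2)
c = (0, 11/14)
Σ b_i: 1/2·1 + 1/2·1 = 1 ✓
b·c: 1/2·11/14 = 11/28 ≠ 1/2 ⇒ order 1.

1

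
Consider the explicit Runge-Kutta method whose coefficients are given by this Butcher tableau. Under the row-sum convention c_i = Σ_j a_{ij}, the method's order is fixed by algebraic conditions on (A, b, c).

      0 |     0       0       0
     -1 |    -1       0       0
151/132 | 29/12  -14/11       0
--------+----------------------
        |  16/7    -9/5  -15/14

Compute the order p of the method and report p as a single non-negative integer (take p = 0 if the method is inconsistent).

0

b = (16/7, -9/5, -15/14)
c = (0, -1, 151/132)
Ac = (0, 0, 14/11)
Σ b_i: 16/7·1 + (-9/5)·1 + (-15/14)·1 = -41/70 ≠ 1 ⇒ order 0.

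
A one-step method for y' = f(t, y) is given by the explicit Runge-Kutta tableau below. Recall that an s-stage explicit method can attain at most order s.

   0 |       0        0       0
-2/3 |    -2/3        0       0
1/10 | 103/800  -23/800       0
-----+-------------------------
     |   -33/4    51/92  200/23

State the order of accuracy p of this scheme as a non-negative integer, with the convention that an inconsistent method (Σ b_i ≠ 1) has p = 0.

3

b = (-33/4, 51/92, 200/23)
c = (0, -2/3, 1/10)
Ac = (0, 0, 23/1200)
Σ b_i: (-33/4)·1 + 51/92·1 + 200/23·1 = 1 ✓
b·c: 51/92·(-2/3) + 200/23·1/10 = 1/2 ✓
b·c²: 51/92·4/9 + 200/23·1/100 = 1/3 ✓
b·Ac: 200/23·23/1200 = 1/6 ✓; 3 stages ⇒ order 3.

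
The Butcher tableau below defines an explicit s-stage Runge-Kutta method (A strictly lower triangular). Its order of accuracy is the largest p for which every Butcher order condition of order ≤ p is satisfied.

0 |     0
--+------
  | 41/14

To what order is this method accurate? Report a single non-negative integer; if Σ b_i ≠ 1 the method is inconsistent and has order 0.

b = (41/14)
c = (0)
Σ b_i: 41/14·1 = 41/14 ≠ 1 ⇒ order 0.

0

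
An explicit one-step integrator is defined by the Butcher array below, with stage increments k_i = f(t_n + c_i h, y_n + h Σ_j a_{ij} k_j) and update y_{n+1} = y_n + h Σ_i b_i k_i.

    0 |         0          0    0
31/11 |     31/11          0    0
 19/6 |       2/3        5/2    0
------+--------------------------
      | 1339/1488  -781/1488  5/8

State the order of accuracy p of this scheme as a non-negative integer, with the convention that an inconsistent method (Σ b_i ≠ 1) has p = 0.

2

b = (1339/1488, -781/1488, 5/8)
c = (0, 31/11, 19/6)
Ac = (0, 0, 155/22)
Σ b_i: 1339/1488·1 + (-781/1488)·1 + 5/8·1 = 1 ✓
b·c: (-781/1488)·31/11 + 5/8·19/6 = 1/2 ✓
b·c²: (-781/1488)·961/121 + 5/8·361/36 = 6649/3168 ≠ 1/3 ⇒ order 2.
b·Ac: 5/8·155/22 = 775/176 ≠ 1/6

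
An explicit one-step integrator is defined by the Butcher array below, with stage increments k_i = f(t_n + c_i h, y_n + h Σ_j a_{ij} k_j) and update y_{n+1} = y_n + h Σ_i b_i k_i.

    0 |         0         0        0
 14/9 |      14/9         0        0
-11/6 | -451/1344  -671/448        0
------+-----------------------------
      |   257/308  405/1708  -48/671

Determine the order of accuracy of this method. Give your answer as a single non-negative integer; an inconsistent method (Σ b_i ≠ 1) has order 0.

3

b = (257/308, 405/1708, -48/671)
c = (0, 14/9, -11/6)
Ac = (0, 0, -671/288)
Σ b_i: 257/308·1 + 405/1708·1 + (-48/671)·1 = 1 ✓
b·c: 405/1708·14/9 + (-48/671)·(-11/6) = 1/2 ✓
b·c²: 405/1708·196/81 + (-48/671)·121/36 = 1/3 ✓
b·Ac: (-48/671)·(-671/288) = 1/6 ✓; 3 stages ⇒ order 3.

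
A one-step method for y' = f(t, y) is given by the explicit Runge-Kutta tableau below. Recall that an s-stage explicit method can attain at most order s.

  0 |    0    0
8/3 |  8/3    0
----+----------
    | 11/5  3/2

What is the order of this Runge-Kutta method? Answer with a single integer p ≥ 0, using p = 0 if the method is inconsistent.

0

b = (11/5, 3/2)
c = (0, 8/3)
Σ b_i: 11/5·1 + 3/2·1 = 37/10 ≠ 1 ⇒ order 0.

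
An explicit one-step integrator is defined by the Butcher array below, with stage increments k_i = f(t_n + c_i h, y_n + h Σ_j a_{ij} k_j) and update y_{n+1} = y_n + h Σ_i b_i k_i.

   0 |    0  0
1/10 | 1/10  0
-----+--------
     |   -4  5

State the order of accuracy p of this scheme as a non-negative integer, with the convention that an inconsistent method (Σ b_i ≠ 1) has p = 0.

2

b = (-4, 5)
c = (0, 1/10)
Σ b_i: (-4)·1 + 5·1 = 1 ✓
b·c: 5·1/10 = 1/2 ✓; 2 stages ⇒ order 2.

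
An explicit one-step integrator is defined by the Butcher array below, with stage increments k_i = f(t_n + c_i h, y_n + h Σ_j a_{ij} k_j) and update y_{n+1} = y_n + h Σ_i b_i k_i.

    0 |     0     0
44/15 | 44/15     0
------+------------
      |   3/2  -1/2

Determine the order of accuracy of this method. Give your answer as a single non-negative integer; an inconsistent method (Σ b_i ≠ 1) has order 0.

1

b = (3/2, -1/2)
c = (0, 44/15)
Σ b_i: 3/2·1 + (-1/2)·1 = 1 ✓
b·c: (-1/2)·44/15 = -22/15 ≠ 1/2 ⇒ order 1.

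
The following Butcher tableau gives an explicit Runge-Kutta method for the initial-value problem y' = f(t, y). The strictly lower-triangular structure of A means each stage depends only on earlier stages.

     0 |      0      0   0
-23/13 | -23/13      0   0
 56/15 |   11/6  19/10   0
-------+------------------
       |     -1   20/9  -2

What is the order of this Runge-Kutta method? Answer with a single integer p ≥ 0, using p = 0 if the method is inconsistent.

0

b = (-1, 20/9, -2)
c = (0, -23/13, 56/15)
Ac = (0, 0, -437/130)
Σ b_i: (-1)·1 + 20/9·1 + (-2)·1 = -7/9 ≠ 1 ⇒ order 0.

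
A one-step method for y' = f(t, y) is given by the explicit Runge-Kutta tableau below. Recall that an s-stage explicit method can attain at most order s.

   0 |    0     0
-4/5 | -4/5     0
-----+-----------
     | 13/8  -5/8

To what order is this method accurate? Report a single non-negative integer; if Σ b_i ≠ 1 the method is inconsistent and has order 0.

b = (13/8, -5/8)
c = (0, -4/5)
Σ b_i: 13/8·1 + (-5/8)·1 = 1 ✓
b·c: (-5/8)·(-4/5) = 1/2 ✓; 2 stages ⇒ order 2.

2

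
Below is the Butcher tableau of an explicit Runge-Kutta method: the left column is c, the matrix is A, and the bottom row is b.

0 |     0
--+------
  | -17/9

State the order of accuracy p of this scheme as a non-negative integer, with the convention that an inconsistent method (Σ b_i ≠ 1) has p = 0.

b = (-17/9)
c = (0)
Σ b_i: (-17/9)·1 = -17/9 ≠ 1 ⇒ order 0.

0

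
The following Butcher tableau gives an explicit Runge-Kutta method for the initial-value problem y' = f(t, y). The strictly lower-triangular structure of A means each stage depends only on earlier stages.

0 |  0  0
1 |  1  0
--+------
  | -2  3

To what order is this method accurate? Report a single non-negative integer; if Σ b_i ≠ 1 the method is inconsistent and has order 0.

1

b = (-2, 3)
c = (0, 1)
Σ b_i: (-2)·1 + 3·1 = 1 ✓
b·c: 3·1 = 3 ≠ 1/2 ⇒ order 1.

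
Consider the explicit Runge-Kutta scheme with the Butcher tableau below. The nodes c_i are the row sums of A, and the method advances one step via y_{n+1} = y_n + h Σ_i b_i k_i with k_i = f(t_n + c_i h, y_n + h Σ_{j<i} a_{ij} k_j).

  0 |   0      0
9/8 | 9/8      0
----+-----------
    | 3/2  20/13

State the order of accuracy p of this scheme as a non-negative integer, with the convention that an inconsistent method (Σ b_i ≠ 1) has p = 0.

b = (3/2, 20/13)
c = (0, 9/8)
Σ b_i: 3/2·1 + 20/13·1 = 79/26 ≠ 1 ⇒ order 0.

0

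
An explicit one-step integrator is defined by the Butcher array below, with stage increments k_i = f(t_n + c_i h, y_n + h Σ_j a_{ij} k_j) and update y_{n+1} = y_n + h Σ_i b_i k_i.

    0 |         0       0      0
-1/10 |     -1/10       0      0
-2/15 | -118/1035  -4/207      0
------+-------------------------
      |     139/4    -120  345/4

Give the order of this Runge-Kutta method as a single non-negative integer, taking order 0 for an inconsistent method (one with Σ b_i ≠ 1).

3

b = (139/4, -120, 345/4)
c = (0, -1/10, -2/15)
Ac = (0, 0, 2/1035)
Σ b_i: 139/4·1 + (-120)·1 + 345/4·1 = 1 ✓
b·c: (-120)·(-1/10) + 345/4·(-2/15) = 1/2 ✓
b·c²: (-120)·1/100 + 345/4·4/225 = 1/3 ✓
b·Ac: 345/4·2/1035 = 1/6 ✓; 3 stages ⇒ order 3.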